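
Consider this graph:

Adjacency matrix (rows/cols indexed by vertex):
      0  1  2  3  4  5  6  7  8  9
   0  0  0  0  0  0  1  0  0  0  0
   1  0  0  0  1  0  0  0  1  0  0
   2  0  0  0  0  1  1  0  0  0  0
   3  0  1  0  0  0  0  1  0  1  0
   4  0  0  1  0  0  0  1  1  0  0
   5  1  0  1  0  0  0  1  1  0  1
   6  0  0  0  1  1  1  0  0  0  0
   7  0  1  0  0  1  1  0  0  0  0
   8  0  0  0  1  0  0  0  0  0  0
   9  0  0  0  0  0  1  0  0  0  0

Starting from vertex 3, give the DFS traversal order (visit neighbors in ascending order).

DFS from vertex 3 (neighbors processed in ascending order):
Visit order: 3, 1, 7, 4, 2, 5, 0, 6, 9, 8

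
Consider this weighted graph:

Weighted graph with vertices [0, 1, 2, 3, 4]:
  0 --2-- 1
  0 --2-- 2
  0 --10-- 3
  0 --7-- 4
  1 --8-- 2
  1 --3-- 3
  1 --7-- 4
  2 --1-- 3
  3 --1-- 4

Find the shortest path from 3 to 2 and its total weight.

Using Dijkstra's algorithm from vertex 3:
Shortest path: 3 -> 2
Total weight: 1 = 1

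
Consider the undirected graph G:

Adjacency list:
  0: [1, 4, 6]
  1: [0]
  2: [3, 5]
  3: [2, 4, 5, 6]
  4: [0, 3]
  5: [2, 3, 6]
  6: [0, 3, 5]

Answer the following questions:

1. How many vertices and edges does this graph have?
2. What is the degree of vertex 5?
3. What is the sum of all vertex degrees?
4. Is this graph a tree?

Count: 7 vertices, 9 edges.
Vertex 5 has neighbors [2, 3, 6], degree = 3.
Handshaking lemma: 2 * 9 = 18.
A tree on 7 vertices has 6 edges. This graph has 9 edges (3 extra). Not a tree.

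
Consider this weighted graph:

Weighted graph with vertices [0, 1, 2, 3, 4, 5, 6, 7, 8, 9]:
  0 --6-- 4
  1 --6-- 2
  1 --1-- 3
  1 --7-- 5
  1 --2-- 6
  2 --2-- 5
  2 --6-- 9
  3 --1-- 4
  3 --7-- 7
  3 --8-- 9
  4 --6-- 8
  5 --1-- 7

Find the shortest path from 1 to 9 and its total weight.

Using Dijkstra's algorithm from vertex 1:
Shortest path: 1 -> 3 -> 9
Total weight: 1 + 8 = 9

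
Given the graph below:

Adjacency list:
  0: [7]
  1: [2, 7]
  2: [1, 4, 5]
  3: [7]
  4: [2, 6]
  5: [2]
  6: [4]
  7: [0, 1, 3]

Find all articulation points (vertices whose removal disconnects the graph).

An articulation point is a vertex whose removal disconnects the graph.
Articulation points: [1, 2, 4, 7]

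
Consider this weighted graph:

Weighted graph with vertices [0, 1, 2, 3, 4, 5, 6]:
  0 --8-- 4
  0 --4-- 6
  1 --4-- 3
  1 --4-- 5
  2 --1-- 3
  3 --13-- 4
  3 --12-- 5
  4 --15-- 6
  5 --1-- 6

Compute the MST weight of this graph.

Applying Kruskal's algorithm (sort edges by weight, add if no cycle):
  Add (2,3) w=1
  Add (5,6) w=1
  Add (0,6) w=4
  Add (1,5) w=4
  Add (1,3) w=4
  Add (0,4) w=8
  Skip (3,5) w=12 (creates cycle)
  Skip (3,4) w=13 (creates cycle)
  Skip (4,6) w=15 (creates cycle)
MST weight = 22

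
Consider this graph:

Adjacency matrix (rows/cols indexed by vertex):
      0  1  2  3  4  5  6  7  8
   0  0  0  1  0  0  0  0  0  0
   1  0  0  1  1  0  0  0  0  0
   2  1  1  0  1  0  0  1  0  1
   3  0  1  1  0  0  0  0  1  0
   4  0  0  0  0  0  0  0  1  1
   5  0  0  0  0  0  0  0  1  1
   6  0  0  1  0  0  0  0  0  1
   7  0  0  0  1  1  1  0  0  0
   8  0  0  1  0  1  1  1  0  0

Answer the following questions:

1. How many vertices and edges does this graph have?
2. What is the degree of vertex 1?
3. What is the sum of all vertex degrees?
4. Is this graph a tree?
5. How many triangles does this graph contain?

Count: 9 vertices, 12 edges.
Vertex 1 has neighbors [2, 3], degree = 2.
Handshaking lemma: 2 * 12 = 24.
A tree on 9 vertices has 8 edges. This graph has 12 edges (4 extra). Not a tree.
Number of triangles = 2.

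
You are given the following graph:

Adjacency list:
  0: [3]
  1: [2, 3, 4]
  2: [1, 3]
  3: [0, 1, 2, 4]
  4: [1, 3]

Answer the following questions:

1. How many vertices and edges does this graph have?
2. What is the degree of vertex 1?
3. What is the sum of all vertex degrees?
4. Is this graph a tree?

Count: 5 vertices, 6 edges.
Vertex 1 has neighbors [2, 3, 4], degree = 3.
Handshaking lemma: 2 * 6 = 12.
A tree on 5 vertices has 4 edges. This graph has 6 edges (2 extra). Not a tree.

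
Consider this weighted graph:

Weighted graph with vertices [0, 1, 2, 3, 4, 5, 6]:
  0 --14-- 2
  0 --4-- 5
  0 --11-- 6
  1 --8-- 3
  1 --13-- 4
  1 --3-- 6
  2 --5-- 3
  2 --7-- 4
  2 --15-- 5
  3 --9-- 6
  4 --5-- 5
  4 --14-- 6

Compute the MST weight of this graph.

Applying Kruskal's algorithm (sort edges by weight, add if no cycle):
  Add (1,6) w=3
  Add (0,5) w=4
  Add (2,3) w=5
  Add (4,5) w=5
  Add (2,4) w=7
  Add (1,3) w=8
  Skip (3,6) w=9 (creates cycle)
  Skip (0,6) w=11 (creates cycle)
  Skip (1,4) w=13 (creates cycle)
  Skip (0,2) w=14 (creates cycle)
  Skip (4,6) w=14 (creates cycle)
  Skip (2,5) w=15 (creates cycle)
MST weight = 32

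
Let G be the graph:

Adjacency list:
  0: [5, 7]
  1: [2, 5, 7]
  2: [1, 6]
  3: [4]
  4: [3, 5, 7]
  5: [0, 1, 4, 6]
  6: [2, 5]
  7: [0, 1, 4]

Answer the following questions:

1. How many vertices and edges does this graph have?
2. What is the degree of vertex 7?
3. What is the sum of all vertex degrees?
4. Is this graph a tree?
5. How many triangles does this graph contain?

Count: 8 vertices, 10 edges.
Vertex 7 has neighbors [0, 1, 4], degree = 3.
Handshaking lemma: 2 * 10 = 20.
A tree on 8 vertices has 7 edges. This graph has 10 edges (3 extra). Not a tree.
Number of triangles = 0.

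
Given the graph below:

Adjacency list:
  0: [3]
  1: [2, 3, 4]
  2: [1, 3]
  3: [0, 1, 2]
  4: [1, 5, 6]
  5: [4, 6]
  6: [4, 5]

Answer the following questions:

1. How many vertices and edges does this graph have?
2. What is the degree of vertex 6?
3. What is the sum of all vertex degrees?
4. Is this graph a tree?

Count: 7 vertices, 8 edges.
Vertex 6 has neighbors [4, 5], degree = 2.
Handshaking lemma: 2 * 8 = 16.
A tree on 7 vertices has 6 edges. This graph has 8 edges (2 extra). Not a tree.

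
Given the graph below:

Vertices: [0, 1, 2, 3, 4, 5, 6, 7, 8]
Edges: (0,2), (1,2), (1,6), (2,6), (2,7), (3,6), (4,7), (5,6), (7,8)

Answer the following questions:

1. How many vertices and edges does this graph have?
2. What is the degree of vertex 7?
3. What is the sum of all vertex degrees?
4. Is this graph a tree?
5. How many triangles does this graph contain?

Count: 9 vertices, 9 edges.
Vertex 7 has neighbors [2, 4, 8], degree = 3.
Handshaking lemma: 2 * 9 = 18.
A tree on 9 vertices has 8 edges. This graph has 9 edges (1 extra). Not a tree.
Number of triangles = 1.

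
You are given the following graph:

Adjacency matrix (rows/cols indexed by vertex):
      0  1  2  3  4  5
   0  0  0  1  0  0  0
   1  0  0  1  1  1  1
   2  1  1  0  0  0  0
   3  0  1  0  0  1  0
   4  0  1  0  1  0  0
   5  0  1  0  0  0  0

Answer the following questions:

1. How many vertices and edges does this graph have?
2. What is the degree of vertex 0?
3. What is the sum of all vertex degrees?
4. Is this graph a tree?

Count: 6 vertices, 6 edges.
Vertex 0 has neighbors [2], degree = 1.
Handshaking lemma: 2 * 6 = 12.
A tree on 6 vertices has 5 edges. This graph has 6 edges (1 extra). Not a tree.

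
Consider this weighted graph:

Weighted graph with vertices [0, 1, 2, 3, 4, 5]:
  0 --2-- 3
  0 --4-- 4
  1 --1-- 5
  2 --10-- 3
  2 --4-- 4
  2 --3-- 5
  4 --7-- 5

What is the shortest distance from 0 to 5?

Using Dijkstra's algorithm from vertex 0:
Shortest path: 0 -> 4 -> 5
Total weight: 4 + 7 = 11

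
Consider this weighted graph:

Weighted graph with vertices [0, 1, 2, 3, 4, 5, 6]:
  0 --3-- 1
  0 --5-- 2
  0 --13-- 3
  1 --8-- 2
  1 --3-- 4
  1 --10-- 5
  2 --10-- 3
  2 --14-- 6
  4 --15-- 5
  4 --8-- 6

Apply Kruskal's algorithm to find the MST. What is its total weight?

Applying Kruskal's algorithm (sort edges by weight, add if no cycle):
  Add (0,1) w=3
  Add (1,4) w=3
  Add (0,2) w=5
  Skip (1,2) w=8 (creates cycle)
  Add (4,6) w=8
  Add (1,5) w=10
  Add (2,3) w=10
  Skip (0,3) w=13 (creates cycle)
  Skip (2,6) w=14 (creates cycle)
  Skip (4,5) w=15 (creates cycle)
MST weight = 39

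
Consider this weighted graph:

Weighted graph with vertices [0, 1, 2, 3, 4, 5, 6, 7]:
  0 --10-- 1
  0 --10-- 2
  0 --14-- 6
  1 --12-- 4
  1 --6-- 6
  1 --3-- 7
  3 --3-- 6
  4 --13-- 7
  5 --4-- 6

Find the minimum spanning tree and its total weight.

Applying Kruskal's algorithm (sort edges by weight, add if no cycle):
  Add (1,7) w=3
  Add (3,6) w=3
  Add (5,6) w=4
  Add (1,6) w=6
  Add (0,2) w=10
  Add (0,1) w=10
  Add (1,4) w=12
  Skip (4,7) w=13 (creates cycle)
  Skip (0,6) w=14 (creates cycle)
MST weight = 48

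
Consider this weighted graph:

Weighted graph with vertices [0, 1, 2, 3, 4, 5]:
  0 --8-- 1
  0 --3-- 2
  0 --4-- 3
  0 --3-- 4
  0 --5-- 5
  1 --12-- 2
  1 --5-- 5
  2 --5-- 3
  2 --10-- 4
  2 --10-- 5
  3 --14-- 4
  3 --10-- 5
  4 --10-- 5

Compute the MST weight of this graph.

Applying Kruskal's algorithm (sort edges by weight, add if no cycle):
  Add (0,4) w=3
  Add (0,2) w=3
  Add (0,3) w=4
  Add (0,5) w=5
  Add (1,5) w=5
  Skip (2,3) w=5 (creates cycle)
  Skip (0,1) w=8 (creates cycle)
  Skip (2,5) w=10 (creates cycle)
  Skip (2,4) w=10 (creates cycle)
  Skip (3,5) w=10 (creates cycle)
  Skip (4,5) w=10 (creates cycle)
  Skip (1,2) w=12 (creates cycle)
  Skip (3,4) w=14 (creates cycle)
MST weight = 20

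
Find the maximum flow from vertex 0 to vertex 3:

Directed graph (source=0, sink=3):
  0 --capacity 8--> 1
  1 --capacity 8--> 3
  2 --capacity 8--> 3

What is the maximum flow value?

Computing max flow:
  Flow on (0->1): 8/8
  Flow on (1->3): 8/8
Maximum flow = 8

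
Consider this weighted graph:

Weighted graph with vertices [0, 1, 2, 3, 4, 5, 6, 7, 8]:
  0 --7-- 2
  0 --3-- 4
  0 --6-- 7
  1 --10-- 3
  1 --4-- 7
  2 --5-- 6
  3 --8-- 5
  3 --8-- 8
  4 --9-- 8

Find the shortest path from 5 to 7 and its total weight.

Using Dijkstra's algorithm from vertex 5:
Shortest path: 5 -> 3 -> 1 -> 7
Total weight: 8 + 10 + 4 = 22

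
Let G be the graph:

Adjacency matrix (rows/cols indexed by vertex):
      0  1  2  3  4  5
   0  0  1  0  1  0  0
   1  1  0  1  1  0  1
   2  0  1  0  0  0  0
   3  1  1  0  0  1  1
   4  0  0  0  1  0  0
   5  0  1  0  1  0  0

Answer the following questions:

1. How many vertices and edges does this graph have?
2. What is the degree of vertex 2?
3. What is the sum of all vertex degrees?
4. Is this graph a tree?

Count: 6 vertices, 7 edges.
Vertex 2 has neighbors [1], degree = 1.
Handshaking lemma: 2 * 7 = 14.
A tree on 6 vertices has 5 edges. This graph has 7 edges (2 extra). Not a tree.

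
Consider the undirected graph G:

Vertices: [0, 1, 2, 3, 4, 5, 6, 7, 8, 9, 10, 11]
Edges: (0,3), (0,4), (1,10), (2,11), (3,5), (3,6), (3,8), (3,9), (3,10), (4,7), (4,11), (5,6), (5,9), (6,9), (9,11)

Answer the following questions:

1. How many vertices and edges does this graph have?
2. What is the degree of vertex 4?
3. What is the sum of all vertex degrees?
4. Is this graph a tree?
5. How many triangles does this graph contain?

Count: 12 vertices, 15 edges.
Vertex 4 has neighbors [0, 7, 11], degree = 3.
Handshaking lemma: 2 * 15 = 30.
A tree on 12 vertices has 11 edges. This graph has 15 edges (4 extra). Not a tree.
Number of triangles = 4.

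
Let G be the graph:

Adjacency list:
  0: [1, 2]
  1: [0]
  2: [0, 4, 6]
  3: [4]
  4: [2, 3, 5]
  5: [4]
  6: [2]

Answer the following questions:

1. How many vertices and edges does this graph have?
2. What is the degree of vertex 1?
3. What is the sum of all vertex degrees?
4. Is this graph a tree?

Count: 7 vertices, 6 edges.
Vertex 1 has neighbors [0], degree = 1.
Handshaking lemma: 2 * 6 = 12.
A graph is a tree iff it is connected and has exactly n-1 edges. This graph is connected (all 7 vertices in one component) and has 7-1 = 6 edges. It is a tree.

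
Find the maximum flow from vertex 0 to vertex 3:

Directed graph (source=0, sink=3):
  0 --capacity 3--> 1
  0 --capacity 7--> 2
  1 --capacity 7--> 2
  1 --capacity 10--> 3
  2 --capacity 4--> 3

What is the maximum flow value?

Computing max flow:
  Flow on (0->1): 3/3
  Flow on (0->2): 4/7
  Flow on (1->3): 3/10
  Flow on (2->3): 4/4
Maximum flow = 7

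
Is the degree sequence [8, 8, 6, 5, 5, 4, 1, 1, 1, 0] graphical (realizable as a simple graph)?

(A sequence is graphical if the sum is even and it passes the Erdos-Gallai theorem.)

Sum of degrees = 39. Sum is odd, so the sequence is NOT graphical.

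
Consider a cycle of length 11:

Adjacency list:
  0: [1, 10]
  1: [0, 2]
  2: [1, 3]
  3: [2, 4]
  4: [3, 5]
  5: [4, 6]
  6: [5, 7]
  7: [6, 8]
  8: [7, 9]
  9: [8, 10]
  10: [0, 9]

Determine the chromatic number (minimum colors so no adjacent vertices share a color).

This is an odd cycle (C_11). Odd cycles are not bipartite (any 2-coloring forces two adjacent vertices to match), and 3 colors suffice.
Chromatic number = 3.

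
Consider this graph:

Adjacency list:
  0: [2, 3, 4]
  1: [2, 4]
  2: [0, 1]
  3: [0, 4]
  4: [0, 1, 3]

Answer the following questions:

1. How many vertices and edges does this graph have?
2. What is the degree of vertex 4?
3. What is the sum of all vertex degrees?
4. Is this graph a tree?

Count: 5 vertices, 6 edges.
Vertex 4 has neighbors [0, 1, 3], degree = 3.
Handshaking lemma: 2 * 6 = 12.
A tree on 5 vertices has 4 edges. This graph has 6 edges (2 extra). Not a tree.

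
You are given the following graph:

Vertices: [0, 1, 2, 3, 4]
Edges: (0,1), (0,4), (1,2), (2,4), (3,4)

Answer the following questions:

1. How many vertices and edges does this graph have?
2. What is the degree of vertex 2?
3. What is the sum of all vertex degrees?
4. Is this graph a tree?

Count: 5 vertices, 5 edges.
Vertex 2 has neighbors [1, 4], degree = 2.
Handshaking lemma: 2 * 5 = 10.
A tree on 5 vertices has 4 edges. This graph has 5 edges (1 extra). Not a tree.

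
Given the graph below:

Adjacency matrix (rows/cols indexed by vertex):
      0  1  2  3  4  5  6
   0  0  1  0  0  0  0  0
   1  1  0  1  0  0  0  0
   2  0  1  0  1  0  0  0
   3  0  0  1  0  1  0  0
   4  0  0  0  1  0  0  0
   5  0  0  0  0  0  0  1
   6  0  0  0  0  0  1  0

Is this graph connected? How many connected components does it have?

Checking connectivity: the graph has 2 connected component(s).
Components: [[0, 1, 2, 3, 4], [5, 6]]. The graph is NOT connected.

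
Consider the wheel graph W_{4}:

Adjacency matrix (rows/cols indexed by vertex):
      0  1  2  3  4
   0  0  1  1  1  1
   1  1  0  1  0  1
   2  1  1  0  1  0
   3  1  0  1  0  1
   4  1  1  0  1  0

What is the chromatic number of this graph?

W_{4} = C_{4} plus a hub adjacent to every cycle vertex.
The outer cycle needs 2 colors (even cycle); the hub is adjacent to all of them so needs a fresh color.
Chromatic number = 2 + 1 = 3.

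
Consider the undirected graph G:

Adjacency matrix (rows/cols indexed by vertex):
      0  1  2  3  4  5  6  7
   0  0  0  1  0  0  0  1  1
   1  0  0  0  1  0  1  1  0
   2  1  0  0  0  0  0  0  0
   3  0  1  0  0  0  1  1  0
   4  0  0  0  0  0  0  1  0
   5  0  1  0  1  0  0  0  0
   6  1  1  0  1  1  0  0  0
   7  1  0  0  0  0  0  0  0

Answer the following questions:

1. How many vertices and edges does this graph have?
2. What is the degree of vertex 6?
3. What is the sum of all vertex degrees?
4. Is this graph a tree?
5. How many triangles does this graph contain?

Count: 8 vertices, 9 edges.
Vertex 6 has neighbors [0, 1, 3, 4], degree = 4.
Handshaking lemma: 2 * 9 = 18.
A tree on 8 vertices has 7 edges. This graph has 9 edges (2 extra). Not a tree.
Number of triangles = 2.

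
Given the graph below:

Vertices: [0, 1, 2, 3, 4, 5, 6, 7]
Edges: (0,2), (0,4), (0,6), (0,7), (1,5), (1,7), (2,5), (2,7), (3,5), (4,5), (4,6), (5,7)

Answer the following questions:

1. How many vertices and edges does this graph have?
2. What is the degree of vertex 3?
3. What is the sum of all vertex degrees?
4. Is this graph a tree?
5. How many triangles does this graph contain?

Count: 8 vertices, 12 edges.
Vertex 3 has neighbors [5], degree = 1.
Handshaking lemma: 2 * 12 = 24.
A tree on 8 vertices has 7 edges. This graph has 12 edges (5 extra). Not a tree.
Number of triangles = 4.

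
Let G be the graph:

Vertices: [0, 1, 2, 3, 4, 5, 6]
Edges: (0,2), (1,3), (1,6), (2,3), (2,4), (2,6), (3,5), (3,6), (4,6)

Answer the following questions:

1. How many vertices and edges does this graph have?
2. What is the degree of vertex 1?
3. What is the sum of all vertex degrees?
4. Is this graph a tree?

Count: 7 vertices, 9 edges.
Vertex 1 has neighbors [3, 6], degree = 2.
Handshaking lemma: 2 * 9 = 18.
A tree on 7 vertices has 6 edges. This graph has 9 edges (3 extra). Not a tree.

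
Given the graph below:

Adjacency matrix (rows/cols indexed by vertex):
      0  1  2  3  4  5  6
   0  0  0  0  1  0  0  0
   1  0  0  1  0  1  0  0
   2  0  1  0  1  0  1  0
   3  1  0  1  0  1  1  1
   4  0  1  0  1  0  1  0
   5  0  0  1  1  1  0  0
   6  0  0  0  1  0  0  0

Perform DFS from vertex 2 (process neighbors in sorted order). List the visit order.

DFS from vertex 2 (neighbors processed in ascending order):
Visit order: 2, 1, 4, 3, 0, 5, 6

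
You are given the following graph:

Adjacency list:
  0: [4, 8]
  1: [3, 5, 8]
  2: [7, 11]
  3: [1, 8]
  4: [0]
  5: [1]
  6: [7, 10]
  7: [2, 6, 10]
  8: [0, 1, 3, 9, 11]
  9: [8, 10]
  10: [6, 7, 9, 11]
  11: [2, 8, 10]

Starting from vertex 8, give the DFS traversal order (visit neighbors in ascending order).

DFS from vertex 8 (neighbors processed in ascending order):
Visit order: 8, 0, 4, 1, 3, 5, 9, 10, 6, 7, 2, 11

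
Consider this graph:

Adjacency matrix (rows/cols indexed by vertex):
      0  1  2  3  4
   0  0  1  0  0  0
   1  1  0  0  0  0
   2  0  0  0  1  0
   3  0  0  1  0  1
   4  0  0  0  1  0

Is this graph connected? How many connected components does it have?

Checking connectivity: the graph has 2 connected component(s).
Components: [[0, 1], [2, 3, 4]]. The graph is NOT connected.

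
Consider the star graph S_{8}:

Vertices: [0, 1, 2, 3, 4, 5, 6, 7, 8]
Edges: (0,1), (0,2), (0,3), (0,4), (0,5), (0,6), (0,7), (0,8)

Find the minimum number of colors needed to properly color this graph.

S_{8} has one hub adjacent to 8 leaves; leaves are pairwise non-adjacent.
Color the hub 0 and every leaf 1.
Chromatic number = 2.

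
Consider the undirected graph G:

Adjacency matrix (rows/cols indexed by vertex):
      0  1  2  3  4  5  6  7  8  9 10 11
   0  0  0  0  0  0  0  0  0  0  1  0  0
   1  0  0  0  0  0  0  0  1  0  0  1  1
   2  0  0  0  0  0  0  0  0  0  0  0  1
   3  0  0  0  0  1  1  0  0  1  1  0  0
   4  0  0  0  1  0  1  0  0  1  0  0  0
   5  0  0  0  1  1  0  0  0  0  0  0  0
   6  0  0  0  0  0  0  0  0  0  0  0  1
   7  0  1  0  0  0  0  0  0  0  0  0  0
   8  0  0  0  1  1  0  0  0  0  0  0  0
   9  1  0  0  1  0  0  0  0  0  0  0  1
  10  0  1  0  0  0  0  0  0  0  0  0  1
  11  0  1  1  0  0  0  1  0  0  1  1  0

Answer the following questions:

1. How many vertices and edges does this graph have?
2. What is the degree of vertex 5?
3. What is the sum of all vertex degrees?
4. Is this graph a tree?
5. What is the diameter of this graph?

Count: 12 vertices, 14 edges.
Vertex 5 has neighbors [3, 4], degree = 2.
Handshaking lemma: 2 * 14 = 28.
A tree on 12 vertices has 11 edges. This graph has 14 edges (3 extra). Not a tree.
Diameter (longest shortest path) = 5.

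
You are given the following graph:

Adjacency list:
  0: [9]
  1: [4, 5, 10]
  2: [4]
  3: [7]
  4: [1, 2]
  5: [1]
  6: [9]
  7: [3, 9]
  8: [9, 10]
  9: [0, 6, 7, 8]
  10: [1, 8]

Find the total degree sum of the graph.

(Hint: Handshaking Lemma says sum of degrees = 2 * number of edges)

Count edges: 10 edges.
By Handshaking Lemma: sum of degrees = 2 * 10 = 20.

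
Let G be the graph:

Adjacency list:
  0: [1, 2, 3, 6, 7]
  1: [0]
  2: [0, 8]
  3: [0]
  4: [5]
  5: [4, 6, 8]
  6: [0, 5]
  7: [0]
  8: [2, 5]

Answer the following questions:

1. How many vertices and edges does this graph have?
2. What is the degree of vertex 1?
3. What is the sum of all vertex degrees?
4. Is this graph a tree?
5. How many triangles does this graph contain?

Count: 9 vertices, 9 edges.
Vertex 1 has neighbors [0], degree = 1.
Handshaking lemma: 2 * 9 = 18.
A tree on 9 vertices has 8 edges. This graph has 9 edges (1 extra). Not a tree.
Number of triangles = 0.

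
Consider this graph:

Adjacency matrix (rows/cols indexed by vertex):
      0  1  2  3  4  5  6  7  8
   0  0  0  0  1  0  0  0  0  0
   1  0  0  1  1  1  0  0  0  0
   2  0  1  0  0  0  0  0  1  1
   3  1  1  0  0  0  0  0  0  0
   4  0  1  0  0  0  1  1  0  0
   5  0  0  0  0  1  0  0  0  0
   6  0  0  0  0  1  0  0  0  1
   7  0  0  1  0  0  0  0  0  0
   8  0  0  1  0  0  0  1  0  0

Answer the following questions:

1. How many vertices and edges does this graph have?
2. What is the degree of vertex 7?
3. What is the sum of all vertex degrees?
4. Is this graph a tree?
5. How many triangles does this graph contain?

Count: 9 vertices, 9 edges.
Vertex 7 has neighbors [2], degree = 1.
Handshaking lemma: 2 * 9 = 18.
A tree on 9 vertices has 8 edges. This graph has 9 edges (1 extra). Not a tree.
Number of triangles = 0.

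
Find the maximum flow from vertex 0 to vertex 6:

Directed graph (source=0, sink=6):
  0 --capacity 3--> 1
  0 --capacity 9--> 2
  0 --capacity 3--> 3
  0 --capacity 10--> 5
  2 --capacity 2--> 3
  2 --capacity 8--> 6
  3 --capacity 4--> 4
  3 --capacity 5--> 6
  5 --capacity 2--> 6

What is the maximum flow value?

Computing max flow:
  Flow on (0->2): 9/9
  Flow on (0->3): 3/3
  Flow on (0->5): 2/10
  Flow on (2->3): 1/2
  Flow on (2->6): 8/8
  Flow on (3->6): 4/5
  Flow on (5->6): 2/2
Maximum flow = 14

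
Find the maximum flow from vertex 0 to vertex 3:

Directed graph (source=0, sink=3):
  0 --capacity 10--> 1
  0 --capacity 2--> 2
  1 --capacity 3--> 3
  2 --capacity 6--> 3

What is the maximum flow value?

Computing max flow:
  Flow on (0->1): 3/10
  Flow on (0->2): 2/2
  Flow on (1->3): 3/3
  Flow on (2->3): 2/6
Maximum flow = 5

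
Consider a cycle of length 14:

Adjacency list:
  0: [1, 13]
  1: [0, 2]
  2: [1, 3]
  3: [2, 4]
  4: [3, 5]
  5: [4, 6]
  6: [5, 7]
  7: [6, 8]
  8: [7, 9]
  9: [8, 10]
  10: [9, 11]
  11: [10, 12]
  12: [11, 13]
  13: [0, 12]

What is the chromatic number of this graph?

This is an even cycle (C_14). Even cycles are bipartite.
Chromatic number = 2.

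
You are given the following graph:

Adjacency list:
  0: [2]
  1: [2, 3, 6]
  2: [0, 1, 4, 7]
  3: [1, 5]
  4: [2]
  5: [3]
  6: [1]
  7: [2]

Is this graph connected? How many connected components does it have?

Checking connectivity: the graph has 1 connected component(s).
All vertices are reachable from each other. The graph IS connected.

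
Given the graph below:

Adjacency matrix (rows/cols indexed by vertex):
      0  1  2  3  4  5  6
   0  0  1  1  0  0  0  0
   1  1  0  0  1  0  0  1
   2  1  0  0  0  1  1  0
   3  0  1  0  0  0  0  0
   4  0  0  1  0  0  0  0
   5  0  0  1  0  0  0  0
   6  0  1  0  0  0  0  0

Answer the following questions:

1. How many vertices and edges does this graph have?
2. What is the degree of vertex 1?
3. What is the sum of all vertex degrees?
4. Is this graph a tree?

Count: 7 vertices, 6 edges.
Vertex 1 has neighbors [0, 3, 6], degree = 3.
Handshaking lemma: 2 * 6 = 12.
A graph is a tree iff it is connected and has exactly n-1 edges. This graph is connected (all 7 vertices in one component) and has 7-1 = 6 edges. It is a tree.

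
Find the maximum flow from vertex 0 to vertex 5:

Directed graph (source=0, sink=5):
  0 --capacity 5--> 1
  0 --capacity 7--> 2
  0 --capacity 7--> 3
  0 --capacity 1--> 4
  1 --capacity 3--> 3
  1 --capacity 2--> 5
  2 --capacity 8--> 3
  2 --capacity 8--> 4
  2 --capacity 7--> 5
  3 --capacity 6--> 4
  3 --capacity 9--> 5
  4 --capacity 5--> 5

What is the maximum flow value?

Computing max flow:
  Flow on (0->1): 5/5
  Flow on (0->2): 7/7
  Flow on (0->3): 7/7
  Flow on (0->4): 1/1
  Flow on (1->3): 3/3
  Flow on (1->5): 2/2
  Flow on (2->5): 7/7
  Flow on (3->4): 1/6
  Flow on (3->5): 9/9
  Flow on (4->5): 2/5
Maximum flow = 20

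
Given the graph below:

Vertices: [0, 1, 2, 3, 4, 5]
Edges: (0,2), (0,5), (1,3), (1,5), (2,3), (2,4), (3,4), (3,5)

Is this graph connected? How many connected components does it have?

Checking connectivity: the graph has 1 connected component(s).
All vertices are reachable from each other. The graph IS connected.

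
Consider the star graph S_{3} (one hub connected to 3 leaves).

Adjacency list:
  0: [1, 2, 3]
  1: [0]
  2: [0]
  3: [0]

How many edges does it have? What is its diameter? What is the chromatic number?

Star graph S_{3}: the hub connects to all 3 leaves.
Edges = 3.
Diameter = 2 (any leaf to hub is 1, leaf to leaf through hub is 2).
Star graphs are bipartite (hub vs leaves), so chromatic number = 2.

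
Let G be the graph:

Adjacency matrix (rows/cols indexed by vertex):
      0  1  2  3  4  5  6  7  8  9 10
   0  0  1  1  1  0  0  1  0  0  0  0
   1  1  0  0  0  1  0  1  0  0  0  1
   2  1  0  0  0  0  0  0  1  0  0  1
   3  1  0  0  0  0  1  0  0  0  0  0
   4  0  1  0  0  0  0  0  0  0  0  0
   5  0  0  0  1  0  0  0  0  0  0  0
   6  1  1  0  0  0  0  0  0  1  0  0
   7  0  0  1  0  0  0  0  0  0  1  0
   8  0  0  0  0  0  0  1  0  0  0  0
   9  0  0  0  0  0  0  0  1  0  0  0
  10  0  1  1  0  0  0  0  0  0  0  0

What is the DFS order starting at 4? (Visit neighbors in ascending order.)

DFS from vertex 4 (neighbors processed in ascending order):
Visit order: 4, 1, 0, 2, 7, 9, 10, 3, 5, 6, 8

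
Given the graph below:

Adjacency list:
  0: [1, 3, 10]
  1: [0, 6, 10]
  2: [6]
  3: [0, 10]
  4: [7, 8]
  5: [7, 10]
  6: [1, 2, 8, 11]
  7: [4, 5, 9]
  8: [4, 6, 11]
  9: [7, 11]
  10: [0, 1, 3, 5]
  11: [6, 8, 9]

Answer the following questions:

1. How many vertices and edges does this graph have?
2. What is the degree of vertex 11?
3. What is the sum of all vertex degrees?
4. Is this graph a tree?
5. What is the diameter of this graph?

Count: 12 vertices, 16 edges.
Vertex 11 has neighbors [6, 8, 9], degree = 3.
Handshaking lemma: 2 * 16 = 32.
A tree on 12 vertices has 11 edges. This graph has 16 edges (5 extra). Not a tree.
Diameter (longest shortest path) = 4.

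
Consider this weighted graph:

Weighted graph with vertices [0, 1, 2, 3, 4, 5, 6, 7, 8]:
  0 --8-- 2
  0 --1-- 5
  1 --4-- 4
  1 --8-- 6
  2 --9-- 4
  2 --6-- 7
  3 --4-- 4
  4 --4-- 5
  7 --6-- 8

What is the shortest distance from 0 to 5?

Using Dijkstra's algorithm from vertex 0:
Shortest path: 0 -> 5
Total weight: 1 = 1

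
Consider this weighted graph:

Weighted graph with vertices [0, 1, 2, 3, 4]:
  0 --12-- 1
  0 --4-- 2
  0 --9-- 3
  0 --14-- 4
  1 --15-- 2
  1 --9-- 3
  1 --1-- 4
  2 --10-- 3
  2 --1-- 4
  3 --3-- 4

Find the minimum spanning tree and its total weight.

Applying Kruskal's algorithm (sort edges by weight, add if no cycle):
  Add (1,4) w=1
  Add (2,4) w=1
  Add (3,4) w=3
  Add (0,2) w=4
  Skip (0,3) w=9 (creates cycle)
  Skip (1,3) w=9 (creates cycle)
  Skip (2,3) w=10 (creates cycle)
  Skip (0,1) w=12 (creates cycle)
  Skip (0,4) w=14 (creates cycle)
  Skip (1,2) w=15 (creates cycle)
MST weight = 9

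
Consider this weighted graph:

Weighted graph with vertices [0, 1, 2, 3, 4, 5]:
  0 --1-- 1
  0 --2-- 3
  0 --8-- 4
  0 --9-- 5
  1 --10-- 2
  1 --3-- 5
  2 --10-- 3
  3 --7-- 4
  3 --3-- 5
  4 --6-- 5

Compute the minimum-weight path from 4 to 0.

Using Dijkstra's algorithm from vertex 4:
Shortest path: 4 -> 0
Total weight: 8 = 8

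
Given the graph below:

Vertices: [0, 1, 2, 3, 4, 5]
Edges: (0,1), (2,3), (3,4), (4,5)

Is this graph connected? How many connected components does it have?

Checking connectivity: the graph has 2 connected component(s).
Components: [[0, 1], [2, 3, 4, 5]]. The graph is NOT connected.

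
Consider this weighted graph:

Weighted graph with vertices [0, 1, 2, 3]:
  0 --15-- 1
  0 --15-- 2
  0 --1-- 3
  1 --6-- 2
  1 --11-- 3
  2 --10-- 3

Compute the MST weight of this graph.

Applying Kruskal's algorithm (sort edges by weight, add if no cycle):
  Add (0,3) w=1
  Add (1,2) w=6
  Add (2,3) w=10
  Skip (1,3) w=11 (creates cycle)
  Skip (0,1) w=15 (creates cycle)
  Skip (0,2) w=15 (creates cycle)
MST weight = 17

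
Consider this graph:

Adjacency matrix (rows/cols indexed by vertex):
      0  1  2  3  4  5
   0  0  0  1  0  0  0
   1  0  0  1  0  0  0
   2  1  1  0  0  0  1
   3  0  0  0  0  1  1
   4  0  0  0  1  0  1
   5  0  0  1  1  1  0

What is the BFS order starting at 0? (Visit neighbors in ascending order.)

BFS from vertex 0 (neighbors processed in ascending order):
Visit order: 0, 2, 1, 5, 3, 4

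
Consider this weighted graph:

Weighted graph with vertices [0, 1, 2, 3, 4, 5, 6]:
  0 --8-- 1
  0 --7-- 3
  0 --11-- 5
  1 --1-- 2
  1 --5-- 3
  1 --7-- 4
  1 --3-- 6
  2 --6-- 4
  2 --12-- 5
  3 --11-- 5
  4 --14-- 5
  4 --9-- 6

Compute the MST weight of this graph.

Applying Kruskal's algorithm (sort edges by weight, add if no cycle):
  Add (1,2) w=1
  Add (1,6) w=3
  Add (1,3) w=5
  Add (2,4) w=6
  Add (0,3) w=7
  Skip (1,4) w=7 (creates cycle)
  Skip (0,1) w=8 (creates cycle)
  Skip (4,6) w=9 (creates cycle)
  Add (0,5) w=11
  Skip (3,5) w=11 (creates cycle)
  Skip (2,5) w=12 (creates cycle)
  Skip (4,5) w=14 (creates cycle)
MST weight = 33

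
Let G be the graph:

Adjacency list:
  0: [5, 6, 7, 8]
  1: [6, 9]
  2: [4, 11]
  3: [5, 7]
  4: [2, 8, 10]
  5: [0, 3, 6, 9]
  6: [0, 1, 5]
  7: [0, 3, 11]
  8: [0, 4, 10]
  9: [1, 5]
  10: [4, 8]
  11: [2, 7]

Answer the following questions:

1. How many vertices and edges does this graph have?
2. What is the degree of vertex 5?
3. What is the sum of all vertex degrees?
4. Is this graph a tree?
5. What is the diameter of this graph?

Count: 12 vertices, 16 edges.
Vertex 5 has neighbors [0, 3, 6, 9], degree = 4.
Handshaking lemma: 2 * 16 = 32.
A tree on 12 vertices has 11 edges. This graph has 16 edges (5 extra). Not a tree.
Diameter (longest shortest path) = 5.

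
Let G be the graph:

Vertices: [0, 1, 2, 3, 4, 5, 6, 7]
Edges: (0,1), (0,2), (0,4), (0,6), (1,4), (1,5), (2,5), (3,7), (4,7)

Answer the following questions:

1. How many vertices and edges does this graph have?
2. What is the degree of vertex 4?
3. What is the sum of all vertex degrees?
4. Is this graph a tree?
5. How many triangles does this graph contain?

Count: 8 vertices, 9 edges.
Vertex 4 has neighbors [0, 1, 7], degree = 3.
Handshaking lemma: 2 * 9 = 18.
A tree on 8 vertices has 7 edges. This graph has 9 edges (2 extra). Not a tree.
Number of triangles = 1.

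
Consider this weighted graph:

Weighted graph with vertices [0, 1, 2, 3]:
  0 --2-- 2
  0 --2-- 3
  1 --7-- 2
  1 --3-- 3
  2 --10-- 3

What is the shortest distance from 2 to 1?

Using Dijkstra's algorithm from vertex 2:
Shortest path: 2 -> 1
Total weight: 7 = 7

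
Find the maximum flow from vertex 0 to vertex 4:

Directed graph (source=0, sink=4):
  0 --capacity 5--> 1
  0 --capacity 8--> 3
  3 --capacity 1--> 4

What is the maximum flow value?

Computing max flow:
  Flow on (0->3): 1/8
  Flow on (3->4): 1/1
Maximum flow = 1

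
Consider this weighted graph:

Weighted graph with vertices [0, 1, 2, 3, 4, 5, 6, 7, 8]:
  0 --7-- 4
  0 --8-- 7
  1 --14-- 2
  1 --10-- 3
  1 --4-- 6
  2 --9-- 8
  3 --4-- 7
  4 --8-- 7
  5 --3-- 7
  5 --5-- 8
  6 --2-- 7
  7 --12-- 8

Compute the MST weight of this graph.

Applying Kruskal's algorithm (sort edges by weight, add if no cycle):
  Add (6,7) w=2
  Add (5,7) w=3
  Add (1,6) w=4
  Add (3,7) w=4
  Add (5,8) w=5
  Add (0,4) w=7
  Add (0,7) w=8
  Skip (4,7) w=8 (creates cycle)
  Add (2,8) w=9
  Skip (1,3) w=10 (creates cycle)
  Skip (7,8) w=12 (creates cycle)
  Skip (1,2) w=14 (creates cycle)
MST weight = 42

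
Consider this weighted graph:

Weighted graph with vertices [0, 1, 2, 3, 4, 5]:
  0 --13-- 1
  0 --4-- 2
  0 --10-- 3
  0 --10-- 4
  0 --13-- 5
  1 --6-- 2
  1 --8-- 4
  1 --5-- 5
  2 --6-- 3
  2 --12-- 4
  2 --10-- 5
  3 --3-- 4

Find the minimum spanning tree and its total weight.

Applying Kruskal's algorithm (sort edges by weight, add if no cycle):
  Add (3,4) w=3
  Add (0,2) w=4
  Add (1,5) w=5
  Add (1,2) w=6
  Add (2,3) w=6
  Skip (1,4) w=8 (creates cycle)
  Skip (0,4) w=10 (creates cycle)
  Skip (0,3) w=10 (creates cycle)
  Skip (2,5) w=10 (creates cycle)
  Skip (2,4) w=12 (creates cycle)
  Skip (0,1) w=13 (creates cycle)
  Skip (0,5) w=13 (creates cycle)
MST weight = 24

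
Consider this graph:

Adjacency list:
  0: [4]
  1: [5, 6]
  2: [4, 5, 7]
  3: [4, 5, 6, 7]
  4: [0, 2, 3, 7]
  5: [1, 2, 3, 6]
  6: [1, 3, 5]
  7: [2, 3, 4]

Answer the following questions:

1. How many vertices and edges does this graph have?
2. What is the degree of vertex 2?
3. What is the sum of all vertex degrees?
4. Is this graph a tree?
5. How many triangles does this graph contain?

Count: 8 vertices, 12 edges.
Vertex 2 has neighbors [4, 5, 7], degree = 3.
Handshaking lemma: 2 * 12 = 24.
A tree on 8 vertices has 7 edges. This graph has 12 edges (5 extra). Not a tree.
Number of triangles = 4.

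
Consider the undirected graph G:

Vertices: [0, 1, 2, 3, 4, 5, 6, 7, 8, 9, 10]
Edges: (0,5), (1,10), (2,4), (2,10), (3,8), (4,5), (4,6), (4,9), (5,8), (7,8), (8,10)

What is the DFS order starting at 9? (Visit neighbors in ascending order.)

DFS from vertex 9 (neighbors processed in ascending order):
Visit order: 9, 4, 2, 10, 1, 8, 3, 5, 0, 7, 6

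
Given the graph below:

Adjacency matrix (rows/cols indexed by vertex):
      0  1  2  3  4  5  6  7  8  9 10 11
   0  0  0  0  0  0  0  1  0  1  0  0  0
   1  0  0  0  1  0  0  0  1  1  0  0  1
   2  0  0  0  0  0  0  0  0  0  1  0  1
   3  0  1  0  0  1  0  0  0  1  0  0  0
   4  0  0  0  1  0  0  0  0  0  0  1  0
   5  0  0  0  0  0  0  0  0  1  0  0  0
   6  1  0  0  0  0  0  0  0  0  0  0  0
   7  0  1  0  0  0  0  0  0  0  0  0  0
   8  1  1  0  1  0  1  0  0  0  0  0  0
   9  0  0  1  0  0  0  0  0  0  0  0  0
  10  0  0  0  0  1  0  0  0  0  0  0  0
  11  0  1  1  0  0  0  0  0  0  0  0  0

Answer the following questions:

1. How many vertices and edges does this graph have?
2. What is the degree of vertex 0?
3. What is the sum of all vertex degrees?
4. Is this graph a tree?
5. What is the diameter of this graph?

Count: 12 vertices, 12 edges.
Vertex 0 has neighbors [6, 8], degree = 2.
Handshaking lemma: 2 * 12 = 24.
A tree on 12 vertices has 11 edges. This graph has 12 edges (1 extra). Not a tree.
Diameter (longest shortest path) = 6.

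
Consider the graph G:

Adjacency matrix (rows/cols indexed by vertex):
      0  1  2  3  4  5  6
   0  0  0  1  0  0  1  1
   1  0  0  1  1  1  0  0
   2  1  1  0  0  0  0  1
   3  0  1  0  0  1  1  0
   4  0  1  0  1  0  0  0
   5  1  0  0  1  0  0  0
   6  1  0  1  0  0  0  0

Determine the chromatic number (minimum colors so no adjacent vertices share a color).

The graph has a maximum clique of size 3 (lower bound on chromatic number).
A valid 3-coloring: {0: 0, 1: 0, 2: 1, 3: 1, 4: 2, 5: 2, 6: 2}.
Chromatic number = 3.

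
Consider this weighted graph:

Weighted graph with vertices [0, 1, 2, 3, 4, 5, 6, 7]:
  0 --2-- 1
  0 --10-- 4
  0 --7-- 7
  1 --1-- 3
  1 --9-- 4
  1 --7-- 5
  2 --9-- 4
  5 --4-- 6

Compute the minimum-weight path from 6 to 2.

Using Dijkstra's algorithm from vertex 6:
Shortest path: 6 -> 5 -> 1 -> 4 -> 2
Total weight: 4 + 7 + 9 + 9 = 29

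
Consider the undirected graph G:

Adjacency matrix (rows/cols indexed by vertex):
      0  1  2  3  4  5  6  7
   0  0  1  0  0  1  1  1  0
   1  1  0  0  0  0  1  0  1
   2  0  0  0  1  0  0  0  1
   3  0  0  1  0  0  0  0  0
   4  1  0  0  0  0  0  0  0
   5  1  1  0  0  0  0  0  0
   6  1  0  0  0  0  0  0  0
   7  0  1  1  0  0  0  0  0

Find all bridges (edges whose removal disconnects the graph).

A bridge is an edge whose removal increases the number of connected components.
Bridges found: (0,4), (0,6), (1,7), (2,3), (2,7)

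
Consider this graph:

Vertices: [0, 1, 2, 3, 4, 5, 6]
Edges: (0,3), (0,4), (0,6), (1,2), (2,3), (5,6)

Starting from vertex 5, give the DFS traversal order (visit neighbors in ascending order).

DFS from vertex 5 (neighbors processed in ascending order):
Visit order: 5, 6, 0, 3, 2, 1, 4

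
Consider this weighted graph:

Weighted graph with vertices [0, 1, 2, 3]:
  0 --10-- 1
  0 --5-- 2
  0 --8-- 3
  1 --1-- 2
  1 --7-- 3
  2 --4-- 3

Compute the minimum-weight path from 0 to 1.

Using Dijkstra's algorithm from vertex 0:
Shortest path: 0 -> 2 -> 1
Total weight: 5 + 1 = 6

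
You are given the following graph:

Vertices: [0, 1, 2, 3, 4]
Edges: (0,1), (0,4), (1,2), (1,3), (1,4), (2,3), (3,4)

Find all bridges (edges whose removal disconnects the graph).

No bridges found. The graph is 2-edge-connected (no single edge removal disconnects it).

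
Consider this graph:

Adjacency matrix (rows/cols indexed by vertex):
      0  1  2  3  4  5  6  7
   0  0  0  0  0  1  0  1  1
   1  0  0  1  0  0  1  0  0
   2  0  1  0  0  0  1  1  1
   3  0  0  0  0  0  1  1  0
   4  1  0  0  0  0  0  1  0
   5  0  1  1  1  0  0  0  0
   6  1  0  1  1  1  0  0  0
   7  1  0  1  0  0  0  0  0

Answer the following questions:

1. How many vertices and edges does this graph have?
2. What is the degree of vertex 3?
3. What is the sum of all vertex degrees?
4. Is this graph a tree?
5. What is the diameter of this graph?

Count: 8 vertices, 11 edges.
Vertex 3 has neighbors [5, 6], degree = 2.
Handshaking lemma: 2 * 11 = 22.
A tree on 8 vertices has 7 edges. This graph has 11 edges (4 extra). Not a tree.
Diameter (longest shortest path) = 3.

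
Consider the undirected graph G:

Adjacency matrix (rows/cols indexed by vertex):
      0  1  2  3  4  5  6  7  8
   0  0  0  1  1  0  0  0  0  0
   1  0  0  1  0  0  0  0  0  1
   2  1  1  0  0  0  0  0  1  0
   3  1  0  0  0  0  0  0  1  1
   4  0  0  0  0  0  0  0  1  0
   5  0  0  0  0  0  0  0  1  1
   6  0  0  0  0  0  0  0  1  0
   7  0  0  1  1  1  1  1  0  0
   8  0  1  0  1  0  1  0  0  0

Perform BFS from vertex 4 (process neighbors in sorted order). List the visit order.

BFS from vertex 4 (neighbors processed in ascending order):
Visit order: 4, 7, 2, 3, 5, 6, 0, 1, 8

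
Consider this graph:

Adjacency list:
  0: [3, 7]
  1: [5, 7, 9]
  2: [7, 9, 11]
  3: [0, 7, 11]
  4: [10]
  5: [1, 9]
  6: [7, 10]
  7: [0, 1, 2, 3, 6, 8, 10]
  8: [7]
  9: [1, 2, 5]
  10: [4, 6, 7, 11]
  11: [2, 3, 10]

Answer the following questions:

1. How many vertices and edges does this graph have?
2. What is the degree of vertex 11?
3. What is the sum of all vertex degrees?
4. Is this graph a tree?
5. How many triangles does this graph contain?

Count: 12 vertices, 17 edges.
Vertex 11 has neighbors [2, 3, 10], degree = 3.
Handshaking lemma: 2 * 17 = 34.
A tree on 12 vertices has 11 edges. This graph has 17 edges (6 extra). Not a tree.
Number of triangles = 3.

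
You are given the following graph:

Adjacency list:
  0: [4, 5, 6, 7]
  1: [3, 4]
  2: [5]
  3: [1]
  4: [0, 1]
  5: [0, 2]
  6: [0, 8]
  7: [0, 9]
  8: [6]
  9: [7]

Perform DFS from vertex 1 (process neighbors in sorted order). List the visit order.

DFS from vertex 1 (neighbors processed in ascending order):
Visit order: 1, 3, 4, 0, 5, 2, 6, 8, 7, 9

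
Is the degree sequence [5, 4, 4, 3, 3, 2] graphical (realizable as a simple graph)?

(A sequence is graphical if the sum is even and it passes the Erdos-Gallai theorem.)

Sum of degrees = 21. Sum is odd, so the sequence is NOT graphical.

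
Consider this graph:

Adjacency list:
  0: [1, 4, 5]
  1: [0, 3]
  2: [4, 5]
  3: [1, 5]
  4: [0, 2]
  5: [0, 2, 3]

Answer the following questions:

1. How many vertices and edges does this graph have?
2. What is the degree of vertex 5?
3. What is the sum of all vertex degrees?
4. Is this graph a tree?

Count: 6 vertices, 7 edges.
Vertex 5 has neighbors [0, 2, 3], degree = 3.
Handshaking lemma: 2 * 7 = 14.
A tree on 6 vertices has 5 edges. This graph has 7 edges (2 extra). Not a tree.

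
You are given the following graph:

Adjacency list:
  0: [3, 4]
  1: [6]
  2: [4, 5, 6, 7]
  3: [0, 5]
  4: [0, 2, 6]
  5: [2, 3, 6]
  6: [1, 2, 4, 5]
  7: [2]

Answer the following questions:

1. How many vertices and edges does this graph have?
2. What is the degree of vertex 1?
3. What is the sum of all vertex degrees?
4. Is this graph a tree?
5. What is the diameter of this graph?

Count: 8 vertices, 10 edges.
Vertex 1 has neighbors [6], degree = 1.
Handshaking lemma: 2 * 10 = 20.
A tree on 8 vertices has 7 edges. This graph has 10 edges (3 extra). Not a tree.
Diameter (longest shortest path) = 3.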